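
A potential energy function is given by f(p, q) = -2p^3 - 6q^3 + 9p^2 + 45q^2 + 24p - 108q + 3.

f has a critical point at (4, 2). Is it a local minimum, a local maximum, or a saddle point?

The mixed partial ∂²f/∂p∂q is 0, so the Hessian at any point is diag(f_pp, f_qq) = diag(6(-2p + 3), 18(-2q + 5)).
At (4, 2): H = diag(-30, 18).
The eigenvalues have opposite signs, so H is indefinite: a saddle point.

saddle point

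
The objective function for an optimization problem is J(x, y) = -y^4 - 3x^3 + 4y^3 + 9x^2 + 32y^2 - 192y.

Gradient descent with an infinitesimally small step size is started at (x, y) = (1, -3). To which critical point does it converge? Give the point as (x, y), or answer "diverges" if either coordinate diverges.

J is separable, so gradient descent decouples: x follows -∂J/∂x, y follows -∂J/∂y.
∂J/∂x = -9x(x - 2); at x=1 this is 9, so x decreases.
∂J/∂y = -4(y - 4)(y - 3)(y + 4); at y=-3 this is -168, so y increases.
x converges to its nearest critical value 0 (a local min of the x-part); y converges to 3. The iterate converges to (0, 3).

(0, 3)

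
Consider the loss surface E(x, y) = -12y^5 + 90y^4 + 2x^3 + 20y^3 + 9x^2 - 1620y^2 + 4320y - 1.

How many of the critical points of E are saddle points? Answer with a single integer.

E separates as a function of x plus a function of y, so ∇E=0 decouples.
∂E/∂x = 6x(x + 3) = 0 at x ∈ {-3, 0}; ∂E/∂y = -60(y - 4)(y - 3)(y - 2)(y + 3) = 0 at y ∈ {-3, 2, 3, 4}.
The Hessian is diagonal: diag(E_xx, E_yy). Second derivatives: E_xx(-3)=-18, E_xx(0)=18; E_yy(-3)=12600, E_yy(2)=-600, E_yy(3)=360, E_yy(4)=-840.
Saddle points occur where the two diagonal entries have opposite signs: (-3, -3), (-3, 3), (0, 2), (0, 4). Count: 4.

4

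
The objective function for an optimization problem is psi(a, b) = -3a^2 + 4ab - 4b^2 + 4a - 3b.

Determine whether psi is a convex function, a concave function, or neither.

psi is quadratic, so its Hessian is the constant matrix H = [[-6, 4], [4, -8]].
det(H) = 32, tr(H) = -14.
det(H) > 0 and tr(H) < 0, so H is negative definite everywhere: concave.

concave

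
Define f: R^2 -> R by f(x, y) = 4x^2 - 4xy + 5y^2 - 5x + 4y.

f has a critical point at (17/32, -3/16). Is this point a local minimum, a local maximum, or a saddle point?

The Hessian of f is constant: H = [[8, -4], [-4, 10]].
det(H) = 8·10 − (-4)² = 64.
det(H) > 0 and tr(H) = 18 > 0, so H is positive definite and the point is a local minimum.

local minimum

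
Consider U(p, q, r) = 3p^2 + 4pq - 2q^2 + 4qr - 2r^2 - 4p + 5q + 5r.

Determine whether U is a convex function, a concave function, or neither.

neither

U is quadratic, so its Hessian is the constant matrix H = [[6, 4, 0], [4, -4, 4], [0, 4, -4]].
Leading principal minors: 6, -40, 64.
Neither pattern holds ⇒ H is indefinite ⇒ neither convex nor concave.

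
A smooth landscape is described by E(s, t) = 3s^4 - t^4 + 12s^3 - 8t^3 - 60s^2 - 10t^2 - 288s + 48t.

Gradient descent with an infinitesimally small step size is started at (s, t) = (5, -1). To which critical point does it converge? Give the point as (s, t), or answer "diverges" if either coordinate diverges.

E is separable, so gradient descent decouples: s follows -∂E/∂s, t follows -∂E/∂t.
∂E/∂s = 12(s - 3)(s + 2)(s + 4); at s=5 this is 1512, so s decreases.
∂E/∂t = -4(t - 1)(t + 3)(t + 4); at t=-1 this is 48, so t decreases.
s converges to its nearest critical value 3 (a local min of the s-part); t converges to -3. The iterate converges to (3, -3).

(3, -3)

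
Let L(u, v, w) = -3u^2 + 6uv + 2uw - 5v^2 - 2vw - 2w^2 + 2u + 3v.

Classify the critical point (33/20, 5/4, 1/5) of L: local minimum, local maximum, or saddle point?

The Hessian is constant: H = [[-6, 6, 2], [6, -10, -2], [2, -2, -4]].
Leading principal minors: Δ₁ = -6, Δ₂ = 24, Δ₃ = -80.
The minors alternate sign starting negative (−, +, −), so H is negative definite: a local maximum.

local maximum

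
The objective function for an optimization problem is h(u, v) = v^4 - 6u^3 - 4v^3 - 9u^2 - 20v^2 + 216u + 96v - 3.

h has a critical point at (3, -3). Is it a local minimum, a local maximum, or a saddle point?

The mixed partial ∂²h/∂u∂v is 0, so the Hessian at any point is diag(h_uu, h_vv) = diag(-18(2u + 1), 4(3v^2 - 6v - 10)).
At (3, -3): H = diag(-126, 140).
The eigenvalues have opposite signs, so H is indefinite: a saddle point.

saddle point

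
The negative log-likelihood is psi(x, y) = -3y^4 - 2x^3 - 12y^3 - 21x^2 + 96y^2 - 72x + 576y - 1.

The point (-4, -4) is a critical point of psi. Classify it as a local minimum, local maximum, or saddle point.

saddle point

The mixed partial ∂²psi/∂x∂y is 0, so the Hessian at any point is diag(psi_xx, psi_yy) = diag(-6(2x + 7), 12(-3y^2 - 6y + 16)).
At (-4, -4): H = diag(6, -96).
The eigenvalues have opposite signs, so H is indefinite: a saddle point.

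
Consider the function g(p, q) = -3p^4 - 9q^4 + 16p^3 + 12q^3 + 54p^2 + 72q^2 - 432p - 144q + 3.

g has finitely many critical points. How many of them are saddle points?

g separates as a function of p plus a function of q, so ∇g=0 decouples.
∂g/∂p = -12(p - 4)(p - 3)(p + 3) = 0 at p ∈ {-3, 3, 4}; ∂g/∂q = -36(q - 2)(q - 1)(q + 2) = 0 at q ∈ {-2, 1, 2}.
The Hessian is diagonal: diag(g_pp, g_qq). Second derivatives: g_pp(-3)=-504, g_pp(3)=72, g_pp(4)=-84; g_qq(-2)=-432, g_qq(1)=108, g_qq(2)=-144.
Saddle points occur where the two diagonal entries have opposite signs: (-3, 1), (3, -2), (3, 2), (4, 1). Count: 4.

4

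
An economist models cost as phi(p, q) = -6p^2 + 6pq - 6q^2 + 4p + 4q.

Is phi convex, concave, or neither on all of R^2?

concave

phi is quadratic, so its Hessian is the constant matrix H = [[-12, 6], [6, -12]].
det(H) = 108, tr(H) = -24.
det(H) > 0 and tr(H) < 0, so H is negative definite everywhere: concave.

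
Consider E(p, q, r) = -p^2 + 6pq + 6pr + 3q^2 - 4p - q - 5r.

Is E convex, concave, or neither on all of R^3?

E is quadratic, so its Hessian is the constant matrix H = [[-2, 6, 6], [6, 6, 0], [6, 0, 0]].
Leading principal minors: -2, -48, -216.
Neither pattern holds ⇒ H is indefinite ⇒ neither convex nor concave.

neither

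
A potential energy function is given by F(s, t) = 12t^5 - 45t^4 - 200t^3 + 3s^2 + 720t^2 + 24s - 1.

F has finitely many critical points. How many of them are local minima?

2

F separates as a function of s plus a function of t, so ∇F=0 decouples.
∂F/∂s = 6(s + 4) = 0 at s ∈ {-4}; ∂F/∂t = 60t(t - 4)(t - 2)(t + 3) = 0 at t ∈ {-3, 0, 2, 4}.
The Hessian is diagonal: diag(F_ss, F_tt). Second derivatives: F_ss(-4)=6; F_tt(-3)=-6300, F_tt(0)=1440, F_tt(2)=-1200, F_tt(4)=3360.
Local minima occur where both diagonal entries positive: (-4, 0), (-4, 4). Count: 2.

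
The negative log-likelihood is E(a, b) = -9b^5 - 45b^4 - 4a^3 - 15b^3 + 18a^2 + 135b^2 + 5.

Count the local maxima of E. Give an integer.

E separates as a function of a plus a function of b, so ∇E=0 decouples.
∂E/∂a = -12a(a - 3) = 0 at a ∈ {0, 3}; ∂E/∂b = -45b(b - 1)(b + 2)(b + 3) = 0 at b ∈ {-3, -2, 0, 1}.
The Hessian is diagonal: diag(E_aa, E_bb). Second derivatives: E_aa(0)=36, E_aa(3)=-36; E_bb(-3)=540, E_bb(-2)=-270, E_bb(0)=270, E_bb(1)=-540.
Local maxima occur where both diagonal entries negative: (3, -2), (3, 1). Count: 2.

2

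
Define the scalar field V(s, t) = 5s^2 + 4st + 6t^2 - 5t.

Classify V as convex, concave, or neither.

V is quadratic, so its Hessian is the constant matrix H = [[10, 4], [4, 12]].
det(H) = 104, tr(H) = 22.
det(H) > 0 and tr(H) > 0, so H is positive definite everywhere: convex.

convex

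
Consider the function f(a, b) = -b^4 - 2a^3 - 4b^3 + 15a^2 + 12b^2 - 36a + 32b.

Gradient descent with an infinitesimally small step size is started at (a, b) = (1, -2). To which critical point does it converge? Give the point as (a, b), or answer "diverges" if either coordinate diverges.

f is separable, so gradient descent decouples: a follows -∂f/∂a, b follows -∂f/∂b.
∂f/∂a = -6(a - 3)(a - 2); at a=1 this is -12, so a increases.
∂f/∂b = -4(b - 2)(b + 1)(b + 4); at b=-2 this is -32, so b increases.
a converges to its nearest critical value 2 (a local min of the a-part); b converges to -1. The iterate converges to (2, -1).

(2, -1)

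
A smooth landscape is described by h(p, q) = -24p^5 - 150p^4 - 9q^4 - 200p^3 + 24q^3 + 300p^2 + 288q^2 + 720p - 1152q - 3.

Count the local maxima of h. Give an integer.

h separates as a function of p plus a function of q, so ∇h=0 decouples.
∂h/∂p = -120(p - 1)(p + 1)(p + 2)(p + 3) = 0 at p ∈ {-3, -2, -1, 1}; ∂h/∂q = -36(q - 4)(q - 2)(q + 4) = 0 at q ∈ {-4, 2, 4}.
The Hessian is diagonal: diag(h_pp, h_qq). Second derivatives: h_pp(-3)=960, h_pp(-2)=-360, h_pp(-1)=480, h_pp(1)=-2880; h_qq(-4)=-1728, h_qq(2)=432, h_qq(4)=-576.
Local maxima occur where both diagonal entries negative: (-2, -4), (-2, 4), (1, -4), (1, 4). Count: 4.

4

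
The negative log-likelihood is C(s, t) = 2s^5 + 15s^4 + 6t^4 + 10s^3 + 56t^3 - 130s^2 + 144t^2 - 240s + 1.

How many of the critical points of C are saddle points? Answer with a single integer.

C separates as a function of s plus a function of t, so ∇C=0 decouples.
∂C/∂s = 10(s - 2)(s + 1)(s + 3)(s + 4) = 0 at s ∈ {-4, -3, -1, 2}; ∂C/∂t = 24t(t + 3)(t + 4) = 0 at t ∈ {-4, -3, 0}.
The Hessian is diagonal: diag(C_ss, C_tt). Second derivatives: C_ss(-4)=-180, C_ss(-3)=100, C_ss(-1)=-180, C_ss(2)=900; C_tt(-4)=96, C_tt(-3)=-72, C_tt(0)=288.
Saddle points occur where the two diagonal entries have opposite signs: (-4, -4), (-4, 0), (-3, -3), (-1, -4), (-1, 0), (2, -3). Count: 6.

6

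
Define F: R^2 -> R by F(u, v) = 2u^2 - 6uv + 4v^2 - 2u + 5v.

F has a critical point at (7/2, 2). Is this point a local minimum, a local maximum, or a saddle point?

saddle point

The Hessian of F is constant: H = [[4, -6], [-6, 8]].
det(H) = 4·8 − (-6)² = -4.
Since det(H) < 0, H is indefinite and the critical point is a saddle point.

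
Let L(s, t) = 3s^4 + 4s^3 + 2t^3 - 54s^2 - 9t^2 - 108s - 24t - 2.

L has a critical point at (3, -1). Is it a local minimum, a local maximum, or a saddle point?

saddle point

The mixed partial ∂²L/∂s∂t is 0, so the Hessian at any point is diag(L_ss, L_tt) = diag(12(3s^2 + 2s - 9), 6(2t - 3)).
At (3, -1): H = diag(288, -30).
The eigenvalues have opposite signs, so H is indefinite: a saddle point.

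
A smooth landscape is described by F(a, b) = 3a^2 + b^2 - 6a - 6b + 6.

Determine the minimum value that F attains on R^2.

F(a,b) separates as P(a) + Q(b) + 6, so its minimum is min P + min Q + 6.
P'(a) = 6a - 6 vanishes at a ∈ {1}; Q'(b) = 2b - 6 vanishes at b ∈ {3}.
Local minima of P (where P''>0): P(1)=-3. Local minima of Q: Q(3)=-9.
So the global minimum of F is P(1) + Q(3) + 6 = -3 − 9 + 6 = -6, attained at (1, 3).

-6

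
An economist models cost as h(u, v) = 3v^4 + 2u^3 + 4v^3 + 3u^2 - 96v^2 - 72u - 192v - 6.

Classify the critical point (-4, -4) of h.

saddle point

The mixed partial ∂²h/∂u∂v is 0, so the Hessian at any point is diag(h_uu, h_vv) = diag(6(2u + 1), 12(3v^2 + 2v - 16)).
At (-4, -4): H = diag(-42, 288).
The eigenvalues have opposite signs, so H is indefinite: a saddle point.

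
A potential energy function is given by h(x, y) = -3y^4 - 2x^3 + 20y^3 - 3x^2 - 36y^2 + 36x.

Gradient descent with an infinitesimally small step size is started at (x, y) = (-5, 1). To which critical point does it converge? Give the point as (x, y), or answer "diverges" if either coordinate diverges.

h is separable, so gradient descent decouples: x follows -∂h/∂x, y follows -∂h/∂y.
∂h/∂x = -6(x - 2)(x + 3); at x=-5 this is -84, so x increases.
∂h/∂y = -12y(y - 3)(y - 2); at y=1 this is -24, so y increases.
x converges to its nearest critical value -3 (a local min of the x-part); y converges to 2. The iterate converges to (-3, 2).

(-3, 2)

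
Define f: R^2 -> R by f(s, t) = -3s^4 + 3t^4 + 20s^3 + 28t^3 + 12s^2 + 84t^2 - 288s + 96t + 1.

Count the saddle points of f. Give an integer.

f separates as a function of s plus a function of t, so ∇f=0 decouples.
∂f/∂s = -12(s - 4)(s - 3)(s + 2) = 0 at s ∈ {-2, 3, 4}; ∂f/∂t = 12(t + 1)(t + 2)(t + 4) = 0 at t ∈ {-4, -2, -1}.
The Hessian is diagonal: diag(f_ss, f_tt). Second derivatives: f_ss(-2)=-360, f_ss(3)=60, f_ss(4)=-72; f_tt(-4)=72, f_tt(-2)=-24, f_tt(-1)=36.
Saddle points occur where the two diagonal entries have opposite signs: (-2, -4), (-2, -1), (3, -2), (4, -4), (4, -1). Count: 5.

5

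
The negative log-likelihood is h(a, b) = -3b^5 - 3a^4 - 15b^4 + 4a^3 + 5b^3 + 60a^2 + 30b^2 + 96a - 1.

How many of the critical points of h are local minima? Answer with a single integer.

2

h separates as a function of a plus a function of b, so ∇h=0 decouples.
∂h/∂a = -12(a - 4)(a + 1)(a + 2) = 0 at a ∈ {-2, -1, 4}; ∂h/∂b = -15b(b - 1)(b + 1)(b + 4) = 0 at b ∈ {-4, -1, 0, 1}.
The Hessian is diagonal: diag(h_aa, h_bb). Second derivatives: h_aa(-2)=-72, h_aa(-1)=60, h_aa(4)=-360; h_bb(-4)=900, h_bb(-1)=-90, h_bb(0)=60, h_bb(1)=-150.
Local minima occur where both diagonal entries positive: (-1, -4), (-1, 0). Count: 2.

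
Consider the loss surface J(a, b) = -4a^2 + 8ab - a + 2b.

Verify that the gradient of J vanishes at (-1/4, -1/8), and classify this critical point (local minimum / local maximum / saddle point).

saddle point

∇J = (-8a + 8b - 1, 8a + 2); substituting (-1/4, -1/8) gives ∇J = (0, 0), so (-1/4, -1/8) is indeed a critical point.
The Hessian of J is constant: H = [[-8, 8], [8, 0]].
det(H) = (-8)·0 − 8² = -64.
Since det(H) < 0, H is indefinite and the critical point is a saddle point.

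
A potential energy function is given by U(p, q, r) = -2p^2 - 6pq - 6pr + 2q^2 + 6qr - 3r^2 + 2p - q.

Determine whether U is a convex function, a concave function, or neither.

U is quadratic, so its Hessian is the constant matrix H = [[-4, -6, -6], [-6, 4, 6], [-6, 6, -6]].
Leading principal minors: -4, -52, 744.
Neither pattern holds ⇒ H is indefinite ⇒ neither convex nor concave.

neither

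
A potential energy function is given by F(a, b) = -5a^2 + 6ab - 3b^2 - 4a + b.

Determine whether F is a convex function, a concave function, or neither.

concave

F is quadratic, so its Hessian is the constant matrix H = [[-10, 6], [6, -6]].
det(H) = 24, tr(H) = -16.
det(H) > 0 and tr(H) < 0, so H is negative definite everywhere: concave.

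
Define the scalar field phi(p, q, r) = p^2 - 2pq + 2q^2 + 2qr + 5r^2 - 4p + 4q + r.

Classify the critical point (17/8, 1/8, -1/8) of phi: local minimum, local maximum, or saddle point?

The Hessian is constant: H = [[2, -2, 0], [-2, 4, 2], [0, 2, 10]].
Leading principal minors: Δ₁ = 2, Δ₂ = 4, Δ₃ = 32.
All leading minors are positive, so H is positive definite: a local minimum.

local minimum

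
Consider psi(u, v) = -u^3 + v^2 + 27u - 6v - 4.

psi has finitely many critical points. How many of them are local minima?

1

psi separates as a function of u plus a function of v, so ∇psi=0 decouples.
∂psi/∂u = -3(u - 3)(u + 3) = 0 at u ∈ {-3, 3}; ∂psi/∂v = 2(v - 3) = 0 at v ∈ {3}.
The Hessian is diagonal: diag(psi_uu, psi_vv). Second derivatives: psi_uu(-3)=18, psi_uu(3)=-18; psi_vv(3)=2.
Local minima occur where both diagonal entries positive: (-3, 3). Count: 1.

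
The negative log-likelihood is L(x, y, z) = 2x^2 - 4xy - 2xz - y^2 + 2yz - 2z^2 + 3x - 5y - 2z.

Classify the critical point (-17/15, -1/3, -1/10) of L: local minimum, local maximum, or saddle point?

The Hessian is constant: H = [[4, -4, -2], [-4, -2, 2], [-2, 2, -4]].
Leading principal minors: Δ₁ = 4, Δ₂ = -24, Δ₃ = 120.
The minors fit neither the all-positive nor the alternating-sign pattern, so H is indefinite: a saddle point.

saddle point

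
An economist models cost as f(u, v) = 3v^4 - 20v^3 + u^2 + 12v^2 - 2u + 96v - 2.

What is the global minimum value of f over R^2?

f(u,v) separates as P(u) + Q(v) − 2, so its minimum is min P + min Q − 2.
P'(u) = 2u - 2 vanishes at u ∈ {1}; Q'(v) = 12(v - 4)(v - 2)(v + 1) vanishes at v ∈ {-1, 2, 4}.
Local minima of P (where P''>0): P(1)=-1. Local minima of Q: Q(-1)=-61, Q(4)=64.
So the global minimum of f is P(1) + Q(-1) − 2 = -1 − 61 − 2 = -64, attained at (1, -1).

-64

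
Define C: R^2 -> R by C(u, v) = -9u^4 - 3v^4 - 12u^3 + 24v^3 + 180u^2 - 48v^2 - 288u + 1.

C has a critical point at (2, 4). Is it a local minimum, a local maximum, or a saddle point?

local maximum

The mixed partial ∂²C/∂u∂v is 0, so the Hessian at any point is diag(C_uu, C_vv) = diag(36(-3u^2 - 2u + 10), 12(-3v^2 + 12v - 8)).
At (2, 4): H = diag(-216, -96).
Both eigenvalues are negative, so H is negative definite: a local maximum.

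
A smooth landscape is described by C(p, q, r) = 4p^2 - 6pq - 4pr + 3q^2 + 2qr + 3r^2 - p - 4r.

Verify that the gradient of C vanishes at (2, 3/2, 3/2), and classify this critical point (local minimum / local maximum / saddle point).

local minimum

∇C = (8p - 6q - 4r - 1, -6p + 6q + 2r, -4p + 2q + 6r - 4); substituting (2, 3/2, 3/2) gives ∇C = (0, 0, 0), so (2, 3/2, 3/2) is indeed a critical point.
The Hessian is constant: H = [[8, -6, -4], [-6, 6, 2], [-4, 2, 6]].
Leading principal minors: Δ₁ = 8, Δ₂ = 12, Δ₃ = 40.
All leading minors are positive, so H is positive definite: a local minimum.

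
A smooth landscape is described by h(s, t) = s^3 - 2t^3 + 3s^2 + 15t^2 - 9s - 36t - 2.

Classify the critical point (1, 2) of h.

local minimum

The mixed partial ∂²h/∂s∂t is 0, so the Hessian at any point is diag(h_ss, h_tt) = diag(6(s + 1), 6(-2t + 5)).
At (1, 2): H = diag(12, 6).
Both eigenvalues are positive, so H is positive definite: a local minimum.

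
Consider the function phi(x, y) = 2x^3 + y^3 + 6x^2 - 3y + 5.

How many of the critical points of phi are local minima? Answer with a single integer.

1

phi separates as a function of x plus a function of y, so ∇phi=0 decouples.
∂phi/∂x = 6x(x + 2) = 0 at x ∈ {-2, 0}; ∂phi/∂y = 3(y - 1)(y + 1) = 0 at y ∈ {-1, 1}.
The Hessian is diagonal: diag(phi_xx, phi_yy). Second derivatives: phi_xx(-2)=-12, phi_xx(0)=12; phi_yy(-1)=-6, phi_yy(1)=6.
Local minima occur where both diagonal entries positive: (0, 1). Count: 1.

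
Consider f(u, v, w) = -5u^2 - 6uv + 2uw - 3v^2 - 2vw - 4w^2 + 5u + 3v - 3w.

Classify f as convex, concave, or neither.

f is quadratic, so its Hessian is the constant matrix H = [[-10, -6, 2], [-6, -6, -2], [2, -2, -8]].
Leading principal minors: -10, 24, -80.
Signs alternate −, +, − ⇒ H ≺ 0 ⇒ concave.

concave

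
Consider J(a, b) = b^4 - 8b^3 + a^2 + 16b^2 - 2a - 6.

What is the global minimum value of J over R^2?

J(a,b) separates as P(a) + Q(b) − 6, so its minimum is min P + min Q − 6.
P'(a) = 2a - 2 vanishes at a ∈ {1}; Q'(b) = 4b(b - 4)(b - 2) vanishes at b ∈ {0, 2, 4}.
Local minima of P (where P''>0): P(1)=-1. Local minima of Q: Q(0)=0, Q(4)=0.
So the global minimum of J is P(1) + Q(0) − 6 = -1 + 0 − 6 = -7, attained at (1, 0).

-7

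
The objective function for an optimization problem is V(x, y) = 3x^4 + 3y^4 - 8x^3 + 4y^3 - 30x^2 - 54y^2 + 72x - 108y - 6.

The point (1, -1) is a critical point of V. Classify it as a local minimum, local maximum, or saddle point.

The mixed partial ∂²V/∂x∂y is 0, so the Hessian at any point is diag(V_xx, V_yy) = diag(12(3x^2 - 4x - 5), 12(3y^2 + 2y - 9)).
At (1, -1): H = diag(-72, -96).
Both eigenvalues are negative, so H is negative definite: a local maximum.

local maximum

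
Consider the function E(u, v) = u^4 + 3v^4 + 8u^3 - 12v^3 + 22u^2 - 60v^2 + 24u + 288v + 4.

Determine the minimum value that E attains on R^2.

-842

E(u,v) separates as P(u) + Q(v) + 4, so its minimum is min P + min Q + 4.
P'(u) = 4(u + 1)(u + 2)(u + 3) vanishes at u ∈ {-3, -2, -1}; Q'(v) = 12(v - 4)(v - 2)(v + 3) vanishes at v ∈ {-3, 2, 4}.
Local minima of P (where P''>0): P(-3)=-9, P(-1)=-9. Local minima of Q: Q(-3)=-837, Q(4)=192.
So the global minimum of E is P(-3) + Q(-3) + 4 = -9 − 837 + 4 = -842, attained at (-3, -3).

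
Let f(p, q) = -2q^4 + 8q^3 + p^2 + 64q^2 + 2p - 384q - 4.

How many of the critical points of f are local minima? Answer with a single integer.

f separates as a function of p plus a function of q, so ∇f=0 decouples.
∂f/∂p = 2(p + 1) = 0 at p ∈ {-1}; ∂f/∂q = -8(q - 4)(q - 3)(q + 4) = 0 at q ∈ {-4, 3, 4}.
The Hessian is diagonal: diag(f_pp, f_qq). Second derivatives: f_pp(-1)=2; f_qq(-4)=-448, f_qq(3)=56, f_qq(4)=-64.
Local minima occur where both diagonal entries positive: (-1, 3). Count: 1.

1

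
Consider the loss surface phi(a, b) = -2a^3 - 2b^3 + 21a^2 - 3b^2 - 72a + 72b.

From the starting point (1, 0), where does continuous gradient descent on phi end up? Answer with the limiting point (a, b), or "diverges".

phi is separable, so gradient descent decouples: a follows -∂phi/∂a, b follows -∂phi/∂b.
∂phi/∂a = -6(a - 4)(a - 3); at a=1 this is -36, so a increases.
∂phi/∂b = -6(b - 3)(b + 4); at b=0 this is 72, so b decreases.
a converges to its nearest critical value 3 (a local min of the a-part); b converges to -4. The iterate converges to (3, -4).

(3, -4)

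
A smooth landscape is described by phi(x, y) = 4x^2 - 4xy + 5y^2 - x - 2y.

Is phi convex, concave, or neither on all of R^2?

convex

phi is quadratic, so its Hessian is the constant matrix H = [[8, -4], [-4, 10]].
det(H) = 64, tr(H) = 18.
det(H) > 0 and tr(H) > 0, so H is positive definite everywhere: convex.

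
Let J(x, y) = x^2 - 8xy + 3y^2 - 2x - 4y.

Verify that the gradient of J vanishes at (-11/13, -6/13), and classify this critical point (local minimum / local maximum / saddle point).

saddle point

∇J = (2x - 8y - 2, -8x + 6y - 4); substituting (-11/13, -6/13) gives ∇J = (0, 0), so (-11/13, -6/13) is indeed a critical point.
The Hessian of J is constant: H = [[2, -8], [-8, 6]].
det(H) = 2·6 − (-8)² = -52.
Since det(H) < 0, H is indefinite and the critical point is a saddle point.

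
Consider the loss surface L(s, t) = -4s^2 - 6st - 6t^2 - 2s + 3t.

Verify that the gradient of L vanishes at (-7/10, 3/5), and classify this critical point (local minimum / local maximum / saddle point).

local maximum

∇L = (-8s - 6t - 2, -6s - 12t + 3); substituting (-7/10, 3/5) gives ∇L = (0, 0), so (-7/10, 3/5) is indeed a critical point.
The Hessian of L is constant: H = [[-8, -6], [-6, -12]].
det(H) = (-8)·(-12) − (-6)² = 60.
det(H) > 0 and tr(H) = -20 < 0, so H is negative definite and the point is a local maximum.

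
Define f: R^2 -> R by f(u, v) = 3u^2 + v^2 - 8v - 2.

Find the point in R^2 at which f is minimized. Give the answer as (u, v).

(0, 4)

f(u,v) separates as P(u) + Q(v) − 2, so its minimum is min P + min Q − 2.
P'(u) = 6u vanishes at u ∈ {0}; Q'(v) = 2v - 8 vanishes at v ∈ {4}.
Local minima of P (where P''>0): P(0)=0. Local minima of Q: Q(4)=-16.
So the global minimum of f is P(0) + Q(4) − 2 = 0 − 16 − 2 = -18, attained at (0, 4).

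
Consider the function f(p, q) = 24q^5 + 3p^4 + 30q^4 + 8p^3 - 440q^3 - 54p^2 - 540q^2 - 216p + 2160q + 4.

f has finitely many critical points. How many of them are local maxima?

f separates as a function of p plus a function of q, so ∇f=0 decouples.
∂f/∂p = 12(p - 3)(p + 2)(p + 3) = 0 at p ∈ {-3, -2, 3}; ∂f/∂q = 120(q - 3)(q - 1)(q + 2)(q + 3) = 0 at q ∈ {-3, -2, 1, 3}.
The Hessian is diagonal: diag(f_pp, f_qq). Second derivatives: f_pp(-3)=72, f_pp(-2)=-60, f_pp(3)=360; f_qq(-3)=-2880, f_qq(-2)=1800, f_qq(1)=-2880, f_qq(3)=7200.
Local maxima occur where both diagonal entries negative: (-2, -3), (-2, 1). Count: 2.

2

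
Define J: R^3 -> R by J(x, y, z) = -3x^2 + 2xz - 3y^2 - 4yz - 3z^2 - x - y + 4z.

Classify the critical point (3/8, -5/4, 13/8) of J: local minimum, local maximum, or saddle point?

local maximum

The Hessian is constant: H = [[-6, 0, 2], [0, -6, -4], [2, -4, -6]].
Leading principal minors: Δ₁ = -6, Δ₂ = 36, Δ₃ = -96.
The minors alternate sign starting negative (−, +, −), so H is negative definite: a local maximum.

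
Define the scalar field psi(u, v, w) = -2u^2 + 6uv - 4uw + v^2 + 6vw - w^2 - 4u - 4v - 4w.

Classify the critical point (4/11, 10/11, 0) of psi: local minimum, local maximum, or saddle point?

The Hessian is constant: H = [[-4, 6, -4], [6, 2, 6], [-4, 6, -2]].
Leading principal minors: Δ₁ = -4, Δ₂ = -44, Δ₃ = -88.
The minors fit neither the all-positive nor the alternating-sign pattern, so H is indefinite: a saddle point.

saddle point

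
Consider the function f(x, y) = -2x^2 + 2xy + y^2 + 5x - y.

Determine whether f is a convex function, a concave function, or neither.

neither

f is quadratic, so its Hessian is the constant matrix H = [[-4, 2], [2, 2]].
det(H) = -12, tr(H) = -2.
det(H) < 0, so H is indefinite: neither convex nor concave.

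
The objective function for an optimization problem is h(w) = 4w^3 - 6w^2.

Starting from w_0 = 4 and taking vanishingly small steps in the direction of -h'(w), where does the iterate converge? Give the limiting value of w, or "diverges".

1

h'(w) = 12w(w - 1), so h'(4) = 144.
Gradient descent moves in the -h' direction, i.e. w is decreasing.
The nearest critical point in that direction is w = 1, where h'' = 12 > 0 (a local minimum). The iterate converges there.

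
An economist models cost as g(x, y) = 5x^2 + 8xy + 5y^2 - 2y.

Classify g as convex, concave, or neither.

g is quadratic, so its Hessian is the constant matrix H = [[10, 8], [8, 10]].
det(H) = 36, tr(H) = 20.
det(H) > 0 and tr(H) > 0, so H is positive definite everywhere: convex.

convex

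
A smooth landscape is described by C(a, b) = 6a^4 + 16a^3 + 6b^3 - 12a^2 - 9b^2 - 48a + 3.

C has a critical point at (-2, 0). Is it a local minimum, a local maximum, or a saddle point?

The mixed partial ∂²C/∂a∂b is 0, so the Hessian at any point is diag(C_aa, C_bb) = diag(24(3a^2 + 4a - 1), 18(2b - 1)).
At (-2, 0): H = diag(72, -18).
The eigenvalues have opposite signs, so H is indefinite: a saddle point.

saddle point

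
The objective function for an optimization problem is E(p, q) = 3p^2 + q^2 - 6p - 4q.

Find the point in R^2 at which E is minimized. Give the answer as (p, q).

(1, 2)

E(p,q) separates as A(p) + B(q), so its minimum is min A + min B.
A'(p) = 6p - 6 vanishes at p ∈ {1}; B'(q) = 2q - 4 vanishes at q ∈ {2}.
Local minima of A (where A''>0): A(1)=-3. Local minima of B: B(2)=-4.
So the global minimum of E is A(1) + B(2) = -3 − 4 = -7, attained at (1, 2).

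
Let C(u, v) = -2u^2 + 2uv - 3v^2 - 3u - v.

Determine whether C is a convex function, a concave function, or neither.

concave

C is quadratic, so its Hessian is the constant matrix H = [[-4, 2], [2, -6]].
det(H) = 20, tr(H) = -10.
det(H) > 0 and tr(H) < 0, so H is negative definite everywhere: concave.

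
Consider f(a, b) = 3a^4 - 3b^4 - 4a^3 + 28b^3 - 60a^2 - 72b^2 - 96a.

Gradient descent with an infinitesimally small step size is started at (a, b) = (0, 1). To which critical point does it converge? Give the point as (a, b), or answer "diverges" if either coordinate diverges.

(4, 3)

f is separable, so gradient descent decouples: a follows -∂f/∂a, b follows -∂f/∂b.
∂f/∂a = 12(a - 4)(a + 1)(a + 2); at a=0 this is -96, so a increases.
∂f/∂b = -12b(b - 4)(b - 3); at b=1 this is -72, so b increases.
a converges to its nearest critical value 4 (a local min of the a-part); b converges to 3. The iterate converges to (4, 3).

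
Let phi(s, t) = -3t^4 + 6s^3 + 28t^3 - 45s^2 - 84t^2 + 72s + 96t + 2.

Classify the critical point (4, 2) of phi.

The mixed partial ∂²phi/∂s∂t is 0, so the Hessian at any point is diag(phi_ss, phi_tt) = diag(18(2s - 5), 12(-3t^2 + 14t - 14)).
At (4, 2): H = diag(54, 24).
Both eigenvalues are positive, so H is positive definite: a local minimum.

local minimum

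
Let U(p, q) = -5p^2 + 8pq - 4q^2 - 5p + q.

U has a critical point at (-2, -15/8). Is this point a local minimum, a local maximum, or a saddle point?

The Hessian of U is constant: H = [[-10, 8], [8, -8]].
det(H) = (-10)·(-8) − 8² = 16.
det(H) > 0 and tr(H) = -18 < 0, so H is negative definite and the point is a local maximum.

local maximum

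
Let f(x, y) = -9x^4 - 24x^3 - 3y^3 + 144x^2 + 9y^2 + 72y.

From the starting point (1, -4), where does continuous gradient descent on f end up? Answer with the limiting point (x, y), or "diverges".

(0, -2)

f is separable, so gradient descent decouples: x follows -∂f/∂x, y follows -∂f/∂y.
∂f/∂x = -36x(x - 2)(x + 4); at x=1 this is 180, so x decreases.
∂f/∂y = -9(y - 4)(y + 2); at y=-4 this is -144, so y increases.
x converges to its nearest critical value 0 (a local min of the x-part); y converges to -2. The iterate converges to (0, -2).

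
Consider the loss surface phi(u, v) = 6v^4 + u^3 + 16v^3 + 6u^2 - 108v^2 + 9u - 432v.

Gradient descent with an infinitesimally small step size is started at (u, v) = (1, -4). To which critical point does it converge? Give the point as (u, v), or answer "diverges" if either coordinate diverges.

phi is separable, so gradient descent decouples: u follows -∂phi/∂u, v follows -∂phi/∂v.
∂phi/∂u = 3(u + 1)(u + 3); at u=1 this is 24, so u decreases.
∂phi/∂v = 24(v - 3)(v + 2)(v + 3); at v=-4 this is -336, so v increases.
u converges to its nearest critical value -1 (a local min of the u-part); v converges to -3. The iterate converges to (-1, -3).

(-1, -3)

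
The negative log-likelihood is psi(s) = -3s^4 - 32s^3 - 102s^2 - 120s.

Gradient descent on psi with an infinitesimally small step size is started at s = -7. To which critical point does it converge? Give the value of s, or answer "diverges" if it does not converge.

diverges

psi'(s) = -12(s + 1)(s + 2)(s + 5), so psi'(-7) = 720.
Gradient descent moves in the -psi' direction, i.e. s is decreasing.
There is no critical point below s=-7, and psi' keeps the same sign, so the iterate runs off to −∞.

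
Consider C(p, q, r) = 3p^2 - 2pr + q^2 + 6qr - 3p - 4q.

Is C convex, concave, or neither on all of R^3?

C is quadratic, so its Hessian is the constant matrix H = [[6, 0, -2], [0, 2, 6], [-2, 6, 0]].
Leading principal minors: 6, 12, -224.
Neither pattern holds ⇒ H is indefinite ⇒ neither convex nor concave.

neither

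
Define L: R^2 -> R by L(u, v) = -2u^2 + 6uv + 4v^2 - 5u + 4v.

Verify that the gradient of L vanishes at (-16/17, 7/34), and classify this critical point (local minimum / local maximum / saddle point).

saddle point

∇L = (-4u + 6v - 5, 6u + 8v + 4); substituting (-16/17, 7/34) gives ∇L = (0, 0), so (-16/17, 7/34) is indeed a critical point.
The Hessian of L is constant: H = [[-4, 6], [6, 8]].
det(H) = (-4)·8 − 6² = -68.
Since det(H) < 0, H is indefinite and the critical point is a saddle point.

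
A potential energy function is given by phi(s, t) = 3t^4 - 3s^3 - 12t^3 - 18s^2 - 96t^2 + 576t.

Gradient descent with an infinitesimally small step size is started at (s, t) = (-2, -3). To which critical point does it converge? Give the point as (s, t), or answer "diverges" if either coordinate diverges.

(-4, -4)

phi is separable, so gradient descent decouples: s follows -∂phi/∂s, t follows -∂phi/∂t.
∂phi/∂s = -9s(s + 4); at s=-2 this is 36, so s decreases.
∂phi/∂t = 12(t - 4)(t - 3)(t + 4); at t=-3 this is 504, so t decreases.
s converges to its nearest critical value -4 (a local min of the s-part); t converges to -4. The iterate converges to (-4, -4).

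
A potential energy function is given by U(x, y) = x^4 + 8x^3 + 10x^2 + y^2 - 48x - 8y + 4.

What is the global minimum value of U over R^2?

-41

U(x,y) separates as P(x) + Q(y) + 4, so its minimum is min P + min Q + 4.
P'(x) = 4(x - 1)(x + 3)(x + 4) vanishes at x ∈ {-4, -3, 1}; Q'(y) = 2y - 8 vanishes at y ∈ {4}.
Local minima of P (where P''>0): P(-4)=96, P(1)=-29. Local minima of Q: Q(4)=-16.
So the global minimum of U is P(1) + Q(4) + 4 = -29 − 16 + 4 = -41, attained at (1, 4).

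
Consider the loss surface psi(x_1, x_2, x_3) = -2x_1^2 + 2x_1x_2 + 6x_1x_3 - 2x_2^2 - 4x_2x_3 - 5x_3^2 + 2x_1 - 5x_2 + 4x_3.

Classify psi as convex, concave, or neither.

psi is quadratic, so its Hessian is the constant matrix H = [[-4, 2, 6], [2, -4, -4], [6, -4, -10]].
Leading principal minors: -4, 12, -8.
Signs alternate −, +, − ⇒ H ≺ 0 ⇒ concave.

concave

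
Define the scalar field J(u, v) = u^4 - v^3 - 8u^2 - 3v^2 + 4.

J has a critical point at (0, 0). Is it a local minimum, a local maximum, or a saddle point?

local maximum

The mixed partial ∂²J/∂u∂v is 0, so the Hessian at any point is diag(J_uu, J_vv) = diag(4(3u^2 - 4), -6(v + 1)).
At (0, 0): H = diag(-16, -6).
Both eigenvalues are negative, so H is negative definite: a local maximum.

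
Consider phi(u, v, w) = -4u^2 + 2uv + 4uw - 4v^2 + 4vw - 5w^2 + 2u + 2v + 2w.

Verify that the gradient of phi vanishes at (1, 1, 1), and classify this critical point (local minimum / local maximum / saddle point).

∇phi = (-8u + 2v + 4w + 2, 2u - 8v + 4w + 2, 4u + 4v - 10w + 2); substituting (1, 1, 1) gives ∇phi = (0, 0, 0), so (1, 1, 1) is indeed a critical point.
The Hessian is constant: H = [[-8, 2, 4], [2, -8, 4], [4, 4, -10]].
Leading principal minors: Δ₁ = -8, Δ₂ = 60, Δ₃ = -280.
The minors alternate sign starting negative (−, +, −), so H is negative definite: a local maximum.

local maximum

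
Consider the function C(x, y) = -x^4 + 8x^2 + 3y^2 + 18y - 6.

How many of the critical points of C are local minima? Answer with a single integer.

C separates as a function of x plus a function of y, so ∇C=0 decouples.
∂C/∂x = -4x(x - 2)(x + 2) = 0 at x ∈ {-2, 0, 2}; ∂C/∂y = 6(y + 3) = 0 at y ∈ {-3}.
The Hessian is diagonal: diag(C_xx, C_yy). Second derivatives: C_xx(-2)=-32, C_xx(0)=16, C_xx(2)=-32; C_yy(-3)=6.
Local minima occur where both diagonal entries positive: (0, -3). Count: 1.

1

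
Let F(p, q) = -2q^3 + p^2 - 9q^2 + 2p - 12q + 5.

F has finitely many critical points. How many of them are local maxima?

0

F separates as a function of p plus a function of q, so ∇F=0 decouples.
∂F/∂p = 2(p + 1) = 0 at p ∈ {-1}; ∂F/∂q = -6(q + 1)(q + 2) = 0 at q ∈ {-2, -1}.
The Hessian is diagonal: diag(F_pp, F_qq). Second derivatives: F_pp(-1)=2; F_qq(-2)=6, F_qq(-1)=-6.
Local maxima occur where both diagonal entries negative: none. Count: 0.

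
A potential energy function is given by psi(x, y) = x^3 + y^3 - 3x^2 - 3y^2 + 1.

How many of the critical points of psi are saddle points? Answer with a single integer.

2

psi separates as a function of x plus a function of y, so ∇psi=0 decouples.
∂psi/∂x = 3x(x - 2) = 0 at x ∈ {0, 2}; ∂psi/∂y = 3y(y - 2) = 0 at y ∈ {0, 2}.
The Hessian is diagonal: diag(psi_xx, psi_yy). Second derivatives: psi_xx(0)=-6, psi_xx(2)=6; psi_yy(0)=-6, psi_yy(2)=6.
Saddle points occur where the two diagonal entries have opposite signs: (0, 2), (2, 0). Count: 2.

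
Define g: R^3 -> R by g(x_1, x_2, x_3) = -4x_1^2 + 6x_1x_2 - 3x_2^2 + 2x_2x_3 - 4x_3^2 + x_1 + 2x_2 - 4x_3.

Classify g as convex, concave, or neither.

g is quadratic, so its Hessian is the constant matrix H = [[-8, 6, 0], [6, -6, 2], [0, 2, -8]].
Leading principal minors: -8, 12, -64.
Signs alternate −, +, − ⇒ H ≺ 0 ⇒ concave.

concave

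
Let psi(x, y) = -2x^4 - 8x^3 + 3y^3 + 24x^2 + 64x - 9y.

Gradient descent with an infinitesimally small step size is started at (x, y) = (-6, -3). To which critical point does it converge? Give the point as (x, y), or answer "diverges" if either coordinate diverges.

psi is separable, so gradient descent decouples: x follows -∂psi/∂x, y follows -∂psi/∂y.
∂psi/∂x = -8(x - 2)(x + 1)(x + 4); at x=-6 this is 640, so x decreases.
∂psi/∂y = 9(y - 1)(y + 1); at y=-3 this is 72, so y decreases.
The x-coordinate has no critical point in that direction and runs off to infinity.

diverges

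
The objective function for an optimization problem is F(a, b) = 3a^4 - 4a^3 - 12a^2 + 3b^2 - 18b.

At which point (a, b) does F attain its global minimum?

F(a,b) separates as P(a) + Q(b), so its minimum is min P + min Q.
P'(a) = 12a(a - 2)(a + 1) vanishes at a ∈ {-1, 0, 2}; Q'(b) = 6b - 18 vanishes at b ∈ {3}.
Local minima of P (where P''>0): P(-1)=-5, P(2)=-32. Local minima of Q: Q(3)=-27.
So the global minimum of F is P(2) + Q(3) = -32 − 27 = -59, attained at (2, 3).

(2, 3)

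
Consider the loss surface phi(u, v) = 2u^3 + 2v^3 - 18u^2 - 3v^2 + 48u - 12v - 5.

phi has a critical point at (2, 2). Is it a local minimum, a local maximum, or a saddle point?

saddle point

The mixed partial ∂²phi/∂u∂v is 0, so the Hessian at any point is diag(phi_uu, phi_vv) = diag(12(u - 3), 6(2v - 1)).
At (2, 2): H = diag(-12, 18).
The eigenvalues have opposite signs, so H is indefinite: a saddle point.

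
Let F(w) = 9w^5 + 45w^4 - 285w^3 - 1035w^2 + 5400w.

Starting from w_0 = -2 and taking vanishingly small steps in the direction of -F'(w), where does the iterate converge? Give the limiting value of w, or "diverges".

-4

F'(w) = 45(w - 3)(w - 2)(w + 4)(w + 5), so F'(-2) = 5400.
Gradient descent moves in the -F' direction, i.e. w is decreasing.
The nearest critical point in that direction is w = -4, where F'' = 1890 > 0 (a local minimum). The iterate converges there.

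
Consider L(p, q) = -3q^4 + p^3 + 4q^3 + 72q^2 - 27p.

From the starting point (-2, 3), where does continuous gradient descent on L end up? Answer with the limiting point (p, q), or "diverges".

L is separable, so gradient descent decouples: p follows -∂L/∂p, q follows -∂L/∂q.
∂L/∂p = 3(p - 3)(p + 3); at p=-2 this is -15, so p increases.
∂L/∂q = -12q(q - 4)(q + 3); at q=3 this is 216, so q decreases.
p converges to its nearest critical value 3 (a local min of the p-part); q converges to 0. The iterate converges to (3, 0).

(3, 0)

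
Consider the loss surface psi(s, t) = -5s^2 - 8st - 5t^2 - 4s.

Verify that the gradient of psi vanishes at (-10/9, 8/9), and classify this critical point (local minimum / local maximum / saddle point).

∇psi = (-10s - 8t - 4, -8s - 10t); substituting (-10/9, 8/9) gives ∇psi = (0, 0), so (-10/9, 8/9) is indeed a critical point.
The Hessian of psi is constant: H = [[-10, -8], [-8, -10]].
det(H) = (-10)·(-10) − (-8)² = 36.
det(H) > 0 and tr(H) = -20 < 0, so H is negative definite and the point is a local maximum.

local maximum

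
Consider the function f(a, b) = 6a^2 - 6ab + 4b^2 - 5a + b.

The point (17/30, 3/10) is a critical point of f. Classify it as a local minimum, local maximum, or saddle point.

The Hessian of f is constant: H = [[12, -6], [-6, 8]].
det(H) = 12·8 − (-6)² = 60.
det(H) > 0 and tr(H) = 20 > 0, so H is positive definite and the point is a local minimum.

local minimum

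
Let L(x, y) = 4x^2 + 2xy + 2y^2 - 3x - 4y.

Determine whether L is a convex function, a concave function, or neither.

convex

L is quadratic, so its Hessian is the constant matrix H = [[8, 2], [2, 4]].
det(H) = 28, tr(H) = 12.
det(H) > 0 and tr(H) > 0, so H is positive definite everywhere: convex.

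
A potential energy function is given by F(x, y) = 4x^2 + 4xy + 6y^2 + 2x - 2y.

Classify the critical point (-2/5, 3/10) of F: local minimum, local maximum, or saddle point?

local minimum

The Hessian of F is constant: H = [[8, 4], [4, 12]].
det(H) = 8·12 − 4² = 80.
det(H) > 0 and tr(H) = 20 > 0, so H is positive definite and the point is a local minimum.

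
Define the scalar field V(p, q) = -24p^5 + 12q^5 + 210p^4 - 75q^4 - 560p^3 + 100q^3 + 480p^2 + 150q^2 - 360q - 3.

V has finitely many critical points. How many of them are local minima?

V separates as a function of p plus a function of q, so ∇V=0 decouples.
∂V/∂p = -120p(p - 4)(p - 2)(p - 1) = 0 at p ∈ {0, 1, 2, 4}; ∂V/∂q = 60(q - 3)(q - 2)(q - 1)(q + 1) = 0 at q ∈ {-1, 1, 2, 3}.
The Hessian is diagonal: diag(V_pp, V_qq). Second derivatives: V_pp(0)=960, V_pp(1)=-360, V_pp(2)=480, V_pp(4)=-2880; V_qq(-1)=-1440, V_qq(1)=240, V_qq(2)=-180, V_qq(3)=480.
Local minima occur where both diagonal entries positive: (0, 1), (0, 3), (2, 1), (2, 3). Count: 4.

4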